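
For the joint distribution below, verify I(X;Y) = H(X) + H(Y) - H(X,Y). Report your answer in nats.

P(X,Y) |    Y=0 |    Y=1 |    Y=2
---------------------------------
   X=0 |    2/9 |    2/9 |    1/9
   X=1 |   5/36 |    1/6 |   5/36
I(X;Y) = 0.0090 nats

Mutual information has multiple equivalent forms:
- I(X;Y) = H(X) - H(X|Y)
- I(X;Y) = H(Y) - H(Y|X)
- I(X;Y) = H(X) + H(Y) - H(X,Y)

Computing all quantities:
H(X) = 0.6870, H(Y) = 1.0817, H(X,Y) = 1.7596
H(X|Y) = 0.6779, H(Y|X) = 1.0726

Verification:
H(X) - H(X|Y) = 0.6870 - 0.6779 = 0.0090
H(Y) - H(Y|X) = 1.0817 - 1.0726 = 0.0090
H(X) + H(Y) - H(X,Y) = 0.6870 + 1.0817 - 1.7596 = 0.0090

All forms give I(X;Y) = 0.0090 nats. ✓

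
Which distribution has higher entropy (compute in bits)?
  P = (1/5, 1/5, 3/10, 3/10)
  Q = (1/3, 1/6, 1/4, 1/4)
P

Computing entropies in bits:
H(P) = 1.9710
H(Q) = 1.9591

Distribution P has higher entropy.

Intuition: The distribution closer to uniform (more spread out) has higher entropy.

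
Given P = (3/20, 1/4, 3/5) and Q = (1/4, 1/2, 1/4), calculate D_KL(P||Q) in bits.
0.3973 bits

KL divergence: D_KL(P||Q) = Σ p(x) log(p(x)/q(x))

Computing term by term:
  x=0: 3/20 × log_2[(3/20)/(1/4)] = 3/20 × -0.7370 = -0.1105
  x=1: 1/4 × log_2[(1/4)/(1/2)] = 1/4 × -1.0000 = -0.2500
  x=2: 3/5 × log_2[(3/5)/(1/4)] = 3/5 × 1.2630 = 0.7578

D_KL(P||Q) = 0.3973 bits

Note: KL divergence is always non-negative and equals 0 iff P = Q.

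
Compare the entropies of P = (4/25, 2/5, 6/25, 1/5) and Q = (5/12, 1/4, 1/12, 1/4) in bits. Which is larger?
P

Computing entropies in bits:
H(P) = 1.9103
H(Q) = 1.8250

Distribution P has higher entropy.

Intuition: The distribution closer to uniform (more spread out) has higher entropy.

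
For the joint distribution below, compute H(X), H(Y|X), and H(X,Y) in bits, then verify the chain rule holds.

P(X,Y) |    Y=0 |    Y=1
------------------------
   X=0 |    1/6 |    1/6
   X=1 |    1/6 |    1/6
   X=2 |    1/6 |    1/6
H(X,Y) = 2.5850, H(X) = 1.5850, H(Y|X) = 1.0000 (all in bits)

Chain rule: H(X,Y) = H(X) + H(Y|X)

Left side — joint entropy directly:
H(X,Y) = -Σ p(x,y) log p(x,y) = 2.5850 bits

Right side — compute H(Y|X) from the conditional distributions:
P(X) = (1/3, 1/3, 1/3), so H(X) = 1.5850 bits
H(Y|X) = Σ_x P(X=x) · H(Y|X=x):
  P(Y|X=0) = (1/2, 1/2), H(Y|X=0) = 1.0000, weight P(X=0) = 1/3
  P(Y|X=1) = (1/2, 1/2), H(Y|X=1) = 1.0000, weight P(X=1) = 1/3
  P(Y|X=2) = (1/2, 1/2), H(Y|X=2) = 1.0000, weight P(X=2) = 1/3
H(Y|X) = 1.0000 bits

H(X) + H(Y|X) = 1.5850 + 1.0000 = 2.5850 bits

Both sides equal 2.5850 bits. ✓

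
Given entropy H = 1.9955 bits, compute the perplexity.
3.9875

Perplexity is 2^H (or exp(H) for natural log).

H = 1.9955 bits
Perplexity = 2^1.9955 = 3.9875

Interpretation: The model's uncertainty is equivalent to choosing uniformly among 4.0 options.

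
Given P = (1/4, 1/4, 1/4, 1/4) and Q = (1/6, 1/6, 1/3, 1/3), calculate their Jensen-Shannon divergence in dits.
0.0062 dits

Jensen-Shannon divergence is:
JSD(P||Q) = 0.5 × D_KL(P||M) + 0.5 × D_KL(Q||M)
where M = 0.5 × (P + Q) is the mixture distribution.

M = 0.5 × (1/4, 1/4, 1/4, 1/4) + 0.5 × (1/6, 1/6, 1/3, 1/3) = (5/24, 5/24, 7/24, 7/24)

D_KL(P||M) = 0.0061 dits
D_KL(Q||M) = 0.0064 dits

JSD(P||Q) = 0.5 × 0.0061 + 0.5 × 0.0064 = 0.0062 dits

Unlike KL divergence, JSD is symmetric and bounded: 0 ≤ JSD ≤ log(2).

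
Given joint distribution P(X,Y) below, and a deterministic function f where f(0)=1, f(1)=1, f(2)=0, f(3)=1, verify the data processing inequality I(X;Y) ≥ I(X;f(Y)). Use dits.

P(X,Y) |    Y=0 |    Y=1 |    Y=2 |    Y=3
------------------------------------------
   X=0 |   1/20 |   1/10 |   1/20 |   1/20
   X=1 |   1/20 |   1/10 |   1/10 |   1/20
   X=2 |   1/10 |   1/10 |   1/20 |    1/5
I(X;Y) = 0.0266, I(X;f(Y)) = 0.0119, inequality holds: 0.0266 ≥ 0.0119

Data Processing Inequality: For any Markov chain X → Y → Z, we have I(X;Y) ≥ I(X;Z).

Here Z = f(Y) is a deterministic function of Y, forming X → Y → Z.

Original I(X;Y) = 0.0266 dits

After applying f:
P(X,Z) where Z=f(Y):
- P(X,Z=0) = P(X,Y=2)
- P(X,Z=1) = P(X,Y=0) + P(X,Y=1) + P(X,Y=3)

I(X;Z) = I(X;f(Y)) = 0.0119 dits

Verification: 0.0266 ≥ 0.0119 ✓

Information cannot be created by processing; the function f can only lose information about X.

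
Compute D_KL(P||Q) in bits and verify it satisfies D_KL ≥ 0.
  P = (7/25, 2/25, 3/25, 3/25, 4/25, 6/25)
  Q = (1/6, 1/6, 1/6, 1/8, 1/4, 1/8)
0.1838 bits

KL divergence satisfies the Gibbs inequality: D_KL(P||Q) ≥ 0 for all distributions P, Q.

D_KL(P||Q) = Σ p(x) log(p(x)/q(x))
Term by term:
  x=0: 7/25 × log_2[(7/25)/(1/6)] = 0.2096
  x=1: 2/25 × log_2[(2/25)/(1/6)] = -0.0847
  x=2: 3/25 × log_2[(3/25)/(1/6)] = -0.0569
  x=3: 3/25 × log_2[(3/25)/(1/8)] = -0.0071
  x=4: 4/25 × log_2[(4/25)/(1/4)] = -0.1030
  x=5: 6/25 × log_2[(6/25)/(1/8)] = 0.2259
D_KL(P||Q) = 0.1838 bits

D_KL(P||Q) = 0.1838 ≥ 0 ✓

This non-negativity is a fundamental property: relative entropy cannot be negative because it measures how different Q is from P.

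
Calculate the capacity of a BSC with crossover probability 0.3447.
0.0708 bits

For a binary symmetric channel (BSC) with error probability p:
Capacity C = 1 - H(p) bits per symbol

where H(p) = -p log₂(p) - (1-p) log₂(1-p) is the binary entropy function.

H(0.3447) = 0.9292 bits
C = 1 - 0.9292 = 0.0708 bits per symbol

This means we can reliably transmit up to 0.0708 bits of information per channel use.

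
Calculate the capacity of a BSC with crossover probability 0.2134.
0.2521 bits

For a binary symmetric channel (BSC) with error probability p:
Capacity C = 1 - H(p) bits per symbol

where H(p) = -p log₂(p) - (1-p) log₂(1-p) is the binary entropy function.

H(0.2134) = 0.7479 bits
C = 1 - 0.7479 = 0.2521 bits per symbol

This means we can reliably transmit up to 0.2521 bits of information per channel use.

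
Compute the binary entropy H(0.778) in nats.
0.5294 nats

The binary entropy function is:
H(p) = -p log(p) - (1-p) log(1-p)

H(0.778) = -0.778 × log_e(0.778) - 0.222 × log_e(0.222)
H(0.778) = 0.5294 nats

Note: Binary entropy is maximized at p=0.5 (H=1 bit) and minimized at p=0 or p=1 (H=0).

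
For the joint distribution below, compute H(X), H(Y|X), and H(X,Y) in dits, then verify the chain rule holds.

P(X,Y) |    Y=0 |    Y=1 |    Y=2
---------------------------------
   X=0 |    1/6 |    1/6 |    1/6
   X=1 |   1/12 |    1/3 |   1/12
H(X,Y) = 0.7280, H(X) = 0.3010, H(Y|X) = 0.4269 (all in dits)

Chain rule: H(X,Y) = H(X) + H(Y|X)

Left side — joint entropy directly:
H(X,Y) = -Σ p(x,y) log p(x,y) = 0.7280 dits

Right side — compute H(Y|X) from the conditional distributions:
P(X) = (1/2, 1/2), so H(X) = 0.3010 dits
H(Y|X) = Σ_x P(X=x) · H(Y|X=x):
  P(Y|X=0) = (1/3, 1/3, 1/3), H(Y|X=0) = 0.4771, weight P(X=0) = 1/2
  P(Y|X=1) = (1/6, 2/3, 1/6), H(Y|X=1) = 0.3768, weight P(X=1) = 1/2
H(Y|X) = 0.4269 dits

H(X) + H(Y|X) = 0.3010 + 0.4269 = 0.7280 dits

Both sides equal 0.7280 dits. ✓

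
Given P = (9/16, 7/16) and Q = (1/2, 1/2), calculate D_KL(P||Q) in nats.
0.0078 nats

KL divergence: D_KL(P||Q) = Σ p(x) log(p(x)/q(x))

Computing term by term:
  x=0: 9/16 × log_e[(9/16)/(1/2)] = 9/16 × 0.1178 = 0.0663
  x=1: 7/16 × log_e[(7/16)/(1/2)] = 7/16 × -0.1335 = -0.0584

D_KL(P||Q) = 0.0078 nats

Note: KL divergence is always non-negative and equals 0 iff P = Q.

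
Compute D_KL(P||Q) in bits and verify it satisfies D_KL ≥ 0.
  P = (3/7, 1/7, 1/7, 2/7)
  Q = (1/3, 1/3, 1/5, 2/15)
0.2256 bits

KL divergence satisfies the Gibbs inequality: D_KL(P||Q) ≥ 0 for all distributions P, Q.

D_KL(P||Q) = Σ p(x) log(p(x)/q(x))
Term by term:
  x=0: 3/7 × log_2[(3/7)/(1/3)] = 0.1554
  x=1: 1/7 × log_2[(1/7)/(1/3)] = -0.1746
  x=2: 1/7 × log_2[(1/7)/(1/5)] = -0.0693
  x=3: 2/7 × log_2[(2/7)/(2/15)] = 0.3142
D_KL(P||Q) = 0.2256 bits

D_KL(P||Q) = 0.2256 ≥ 0 ✓

This non-negativity is a fundamental property: relative entropy cannot be negative because it measures how different Q is from P.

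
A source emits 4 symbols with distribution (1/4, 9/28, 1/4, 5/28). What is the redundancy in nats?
0.0207 nats

Redundancy measures how far a source is from maximum entropy:
R = H_max - H(X)

Maximum entropy for 4 symbols: H_max = log_e(4) = 1.3863 nats
Actual entropy: H(X) = 1.3656 nats
Redundancy: R = 1.3863 - 1.3656 = 0.0207 nats

This redundancy represents potential for compression: the source could be compressed by 0.0207 nats per symbol.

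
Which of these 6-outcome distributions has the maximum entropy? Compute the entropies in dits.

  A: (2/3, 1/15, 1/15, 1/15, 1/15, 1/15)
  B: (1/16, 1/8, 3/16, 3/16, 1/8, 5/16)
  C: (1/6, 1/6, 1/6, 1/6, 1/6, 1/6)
C

For a discrete distribution over n outcomes, entropy is maximized by the uniform distribution.

Computing entropies:
H(A) = 0.5094 dits
H(B) = 0.7315 dits
H(C) = 0.7782 dits

The uniform distribution (where all probabilities equal 1/6) achieves the maximum entropy of log_10(6) = 0.7782 dits.

Distribution C has the highest entropy.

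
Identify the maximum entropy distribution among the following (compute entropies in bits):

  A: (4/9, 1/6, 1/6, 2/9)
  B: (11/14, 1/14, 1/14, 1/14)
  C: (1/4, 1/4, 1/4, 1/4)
C

For a discrete distribution over n outcomes, entropy is maximized by the uniform distribution.

Computing entropies:
H(A) = 1.8638 bits
H(B) = 1.0892 bits
H(C) = 2.0000 bits

The uniform distribution (where all probabilities equal 1/4) achieves the maximum entropy of log_2(4) = 2.0000 bits.

Distribution C has the highest entropy.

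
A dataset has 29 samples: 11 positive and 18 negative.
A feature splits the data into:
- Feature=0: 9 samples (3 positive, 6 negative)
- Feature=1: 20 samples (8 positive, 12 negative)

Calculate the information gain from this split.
0.0029 bits

Information Gain = H(Y) - H(Y|Feature)

Before split:
P(positive) = 11/29 = 0.3793
H(Y) = 0.9576 bits

After split:
Feature=0: H = 0.9183 bits (weight = 9/29)
Feature=1: H = 0.9710 bits (weight = 20/29)
H(Y|Feature) = (9/29)×0.9183 + (20/29)×0.9710 = 0.9546 bits

Information Gain = 0.9576 - 0.9546 = 0.0029 bits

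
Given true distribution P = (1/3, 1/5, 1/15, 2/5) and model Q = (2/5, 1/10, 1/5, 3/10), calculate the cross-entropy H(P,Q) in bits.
1.9546 bits

Cross-entropy: H(P,Q) = -Σ p(x) log q(x)

Alternatively: H(P,Q) = H(P) + D_KL(P||Q)
H(P) = 1.7819 bits
D_KL(P||Q) = 0.1727 bits

H(P,Q) = 1.7819 + 0.1727 = 1.9546 bits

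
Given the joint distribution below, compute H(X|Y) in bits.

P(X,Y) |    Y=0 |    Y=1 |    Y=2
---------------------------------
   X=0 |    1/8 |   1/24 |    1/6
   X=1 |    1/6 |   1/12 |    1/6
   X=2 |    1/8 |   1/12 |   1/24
1.4937 bits

Using the chain rule: H(X|Y) = H(X,Y) - H(Y)

First, compute H(X,Y) = 3.0221 bits

Marginal P(Y) = (5/12, 5/24, 3/8)
H(Y) = 1.5284 bits

H(X|Y) = H(X,Y) - H(Y) = 3.0221 - 1.5284 = 1.4937 bits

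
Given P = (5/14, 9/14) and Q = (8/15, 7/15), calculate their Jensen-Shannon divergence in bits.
0.0228 bits

Jensen-Shannon divergence is:
JSD(P||Q) = 0.5 × D_KL(P||M) + 0.5 × D_KL(Q||M)
where M = 0.5 × (P + Q) is the mixture distribution.

M = 0.5 × (5/14, 9/14) + 0.5 × (8/15, 7/15) = (0.445238, 0.554762)

D_KL(P||M) = 0.0231 bits
D_KL(Q||M) = 0.0225 bits

JSD(P||Q) = 0.5 × 0.0231 + 0.5 × 0.0225 = 0.0228 bits

Unlike KL divergence, JSD is symmetric and bounded: 0 ≤ JSD ≤ log(2).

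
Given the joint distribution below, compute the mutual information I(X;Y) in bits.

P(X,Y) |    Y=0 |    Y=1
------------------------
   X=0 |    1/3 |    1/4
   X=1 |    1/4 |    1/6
0.0006 bits

Mutual information: I(X;Y) = H(X) + H(Y) - H(X,Y)

Marginals:
P(X) = (7/12, 5/12), H(X) = 0.9799 bits
P(Y) = (7/12, 5/12), H(Y) = 0.9799 bits

Joint entropy: H(X,Y) = 1.9591 bits

I(X;Y) = 0.9799 + 0.9799 - 1.9591 = 0.0006 bits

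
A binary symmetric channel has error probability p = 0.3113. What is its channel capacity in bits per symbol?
0.1053 bits

For a binary symmetric channel (BSC) with error probability p:
Capacity C = 1 - H(p) bits per symbol

where H(p) = -p log₂(p) - (1-p) log₂(1-p) is the binary entropy function.

H(0.3113) = 0.8947 bits
C = 1 - 0.8947 = 0.1053 bits per symbol

This means we can reliably transmit up to 0.1053 bits of information per channel use.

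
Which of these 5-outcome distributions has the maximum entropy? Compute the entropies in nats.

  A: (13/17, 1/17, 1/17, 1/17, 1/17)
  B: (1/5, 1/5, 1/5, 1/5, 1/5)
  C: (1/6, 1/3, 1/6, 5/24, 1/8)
B

For a discrete distribution over n outcomes, entropy is maximized by the uniform distribution.

Computing entropies:
H(A) = 0.8718 nats
H(B) = 1.6094 nats
H(C) = 1.5502 nats

The uniform distribution (where all probabilities equal 1/5) achieves the maximum entropy of log_e(5) = 1.6094 nats.

Distribution B has the highest entropy.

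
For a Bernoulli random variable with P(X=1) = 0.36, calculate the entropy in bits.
0.9427 bits

The binary entropy function is:
H(p) = -p log(p) - (1-p) log(1-p)

H(0.36) = -0.36 × log_2(0.36) - 0.64 × log_2(0.64)
H(0.36) = 0.9427 bits

Note: Binary entropy is maximized at p=0.5 (H=1 bit) and minimized at p=0 or p=1 (H=0).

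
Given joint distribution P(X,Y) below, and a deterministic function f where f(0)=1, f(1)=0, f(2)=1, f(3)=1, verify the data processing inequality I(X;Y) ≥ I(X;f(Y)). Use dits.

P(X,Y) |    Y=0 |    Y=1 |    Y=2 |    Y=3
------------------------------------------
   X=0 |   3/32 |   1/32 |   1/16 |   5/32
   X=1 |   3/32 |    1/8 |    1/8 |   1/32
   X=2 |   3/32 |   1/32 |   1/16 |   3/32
I(X;Y) = 0.0419, I(X;f(Y)) = 0.0178, inequality holds: 0.0419 ≥ 0.0178

Data Processing Inequality: For any Markov chain X → Y → Z, we have I(X;Y) ≥ I(X;Z).

Here Z = f(Y) is a deterministic function of Y, forming X → Y → Z.

Original I(X;Y) = 0.0419 dits

After applying f:
P(X,Z) where Z=f(Y):
- P(X,Z=0) = P(X,Y=1)
- P(X,Z=1) = P(X,Y=0) + P(X,Y=2) + P(X,Y=3)

I(X;Z) = I(X;f(Y)) = 0.0178 dits

Verification: 0.0419 ≥ 0.0178 ✓

Information cannot be created by processing; the function f can only lose information about X.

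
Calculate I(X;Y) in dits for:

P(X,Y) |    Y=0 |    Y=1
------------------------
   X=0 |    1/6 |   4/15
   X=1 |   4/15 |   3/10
0.0016 dits

Mutual information: I(X;Y) = H(X) + H(Y) - H(X,Y)

Marginals:
P(X) = (13/30, 17/30), H(X) = 0.2972 dits
P(Y) = (13/30, 17/30), H(Y) = 0.2972 dits

Joint entropy: H(X,Y) = 0.5927 dits

I(X;Y) = 0.2972 + 0.2972 - 0.5927 = 0.0016 dits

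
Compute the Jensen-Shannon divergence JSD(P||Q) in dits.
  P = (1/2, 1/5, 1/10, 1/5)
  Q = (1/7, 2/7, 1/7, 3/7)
0.0345 dits

Jensen-Shannon divergence is:
JSD(P||Q) = 0.5 × D_KL(P||M) + 0.5 × D_KL(Q||M)
where M = 0.5 × (P + Q) is the mixture distribution.

M = 0.5 × (1/2, 1/5, 1/10, 1/5) + 0.5 × (1/7, 2/7, 1/7, 3/7) = (9/28, 0.242857, 0.121429, 11/35)

D_KL(P||M) = 0.0314 dits
D_KL(Q||M) = 0.0377 dits

JSD(P||Q) = 0.5 × 0.0314 + 0.5 × 0.0377 = 0.0345 dits

Unlike KL divergence, JSD is symmetric and bounded: 0 ≤ JSD ≤ log(2).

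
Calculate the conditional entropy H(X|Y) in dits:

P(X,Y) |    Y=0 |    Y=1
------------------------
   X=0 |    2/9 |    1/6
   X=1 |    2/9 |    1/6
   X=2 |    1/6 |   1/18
0.4589 dits

Using the chain rule: H(X|Y) = H(X,Y) - H(Y)

First, compute H(X,Y) = 0.7491 dits

Marginal P(Y) = (11/18, 7/18)
H(Y) = 0.2902 dits

H(X|Y) = H(X,Y) - H(Y) = 0.7491 - 0.2902 = 0.4589 dits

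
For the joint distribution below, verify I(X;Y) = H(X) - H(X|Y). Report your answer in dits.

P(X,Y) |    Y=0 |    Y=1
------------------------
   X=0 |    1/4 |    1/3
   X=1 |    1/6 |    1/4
I(X;Y) = 0.0002 dits

Mutual information has multiple equivalent forms:
- I(X;Y) = H(X) - H(X|Y)
- I(X;Y) = H(Y) - H(Y|X)
- I(X;Y) = H(X) + H(Y) - H(X,Y)

Computing all quantities:
H(X) = 0.2950, H(Y) = 0.2950, H(X,Y) = 0.5898
H(X|Y) = 0.2948, H(Y|X) = 0.2948

Verification:
H(X) - H(X|Y) = 0.2950 - 0.2948 = 0.0002
H(Y) - H(Y|X) = 0.2950 - 0.2948 = 0.0002
H(X) + H(Y) - H(X,Y) = 0.2950 + 0.2950 - 0.5898 = 0.0002

All forms give I(X;Y) = 0.0002 dits. ✓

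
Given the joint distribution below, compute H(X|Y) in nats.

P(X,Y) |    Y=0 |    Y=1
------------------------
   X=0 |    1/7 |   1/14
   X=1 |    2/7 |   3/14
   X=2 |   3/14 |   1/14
1.0214 nats

Using the chain rule: H(X|Y) = H(X,Y) - H(Y)

First, compute H(X,Y) = 1.6731 nats

Marginal P(Y) = (9/14, 5/14)
H(Y) = 0.6518 nats

H(X|Y) = H(X,Y) - H(Y) = 1.6731 - 0.6518 = 1.0214 nats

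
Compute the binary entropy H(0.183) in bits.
0.6866 bits

The binary entropy function is:
H(p) = -p log(p) - (1-p) log(1-p)

H(0.183) = -0.183 × log_2(0.183) - 0.817 × log_2(0.817)
H(0.183) = 0.6866 bits

Note: Binary entropy is maximized at p=0.5 (H=1 bit) and minimized at p=0 or p=1 (H=0).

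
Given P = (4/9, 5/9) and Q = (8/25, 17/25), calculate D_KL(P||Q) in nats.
0.0337 nats

KL divergence: D_KL(P||Q) = Σ p(x) log(p(x)/q(x))

Computing term by term:
  x=0: 4/9 × log_e[(4/9)/(8/25)] = 4/9 × 0.3285 = 0.1460
  x=1: 5/9 × log_e[(5/9)/(17/25)] = 5/9 × -0.2021 = -0.1123

D_KL(P||Q) = 0.0337 nats

Note: KL divergence is always non-negative and equals 0 iff P = Q.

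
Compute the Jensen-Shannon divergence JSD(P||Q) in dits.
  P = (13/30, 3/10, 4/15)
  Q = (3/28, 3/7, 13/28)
0.0313 dits

Jensen-Shannon divergence is:
JSD(P||Q) = 0.5 × D_KL(P||M) + 0.5 × D_KL(Q||M)
where M = 0.5 × (P + Q) is the mixture distribution.

M = 0.5 × (13/30, 3/10, 4/15) + 0.5 × (3/28, 3/7, 13/28) = (0.270238, 0.364286, 0.365476)

D_KL(P||M) = 0.0271 dits
D_KL(Q||M) = 0.0355 dits

JSD(P||Q) = 0.5 × 0.0271 + 0.5 × 0.0355 = 0.0313 dits

Unlike KL divergence, JSD is symmetric and bounded: 0 ≤ JSD ≤ log(2).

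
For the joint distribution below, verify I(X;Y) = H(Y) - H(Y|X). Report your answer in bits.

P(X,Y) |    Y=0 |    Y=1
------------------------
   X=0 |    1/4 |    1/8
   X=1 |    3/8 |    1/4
I(X;Y) = 0.0032 bits

Mutual information has multiple equivalent forms:
- I(X;Y) = H(X) - H(X|Y)
- I(X;Y) = H(Y) - H(Y|X)
- I(X;Y) = H(X) + H(Y) - H(X,Y)

Computing all quantities:
H(X) = 0.9544, H(Y) = 0.9544, H(X,Y) = 1.9056
H(X|Y) = 0.9512, H(Y|X) = 0.9512

Verification:
H(X) - H(X|Y) = 0.9544 - 0.9512 = 0.0032
H(Y) - H(Y|X) = 0.9544 - 0.9512 = 0.0032
H(X) + H(Y) - H(X,Y) = 0.9544 + 0.9544 - 1.9056 = 0.0032

All forms give I(X;Y) = 0.0032 bits. ✓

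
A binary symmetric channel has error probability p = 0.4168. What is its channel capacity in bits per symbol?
0.0201 bits

For a binary symmetric channel (BSC) with error probability p:
Capacity C = 1 - H(p) bits per symbol

where H(p) = -p log₂(p) - (1-p) log₂(1-p) is the binary entropy function.

H(0.4168) = 0.9799 bits
C = 1 - 0.9799 = 0.0201 bits per symbol

This means we can reliably transmit up to 0.0201 bits of information per channel use.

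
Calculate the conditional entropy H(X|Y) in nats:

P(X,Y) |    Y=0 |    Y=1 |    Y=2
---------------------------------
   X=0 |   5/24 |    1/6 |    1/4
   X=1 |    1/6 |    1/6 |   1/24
0.6083 nats

Using the chain rule: H(X|Y) = H(X,Y) - H(Y)

First, compute H(X,Y) = 1.7017 nats

Marginal P(Y) = (3/8, 1/3, 7/24)
H(Y) = 1.0934 nats

H(X|Y) = H(X,Y) - H(Y) = 1.7017 - 1.0934 = 0.6083 nats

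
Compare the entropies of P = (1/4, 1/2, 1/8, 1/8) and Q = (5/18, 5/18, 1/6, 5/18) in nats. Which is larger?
Q

Computing entropies in nats:
H(P) = 1.2130
H(Q) = 1.3661

Distribution Q has higher entropy.

Intuition: The distribution closer to uniform (more spread out) has higher entropy.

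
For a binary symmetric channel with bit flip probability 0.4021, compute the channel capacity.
0.0278 bits

For a binary symmetric channel (BSC) with error probability p:
Capacity C = 1 - H(p) bits per symbol

where H(p) = -p log₂(p) - (1-p) log₂(1-p) is the binary entropy function.

H(0.4021) = 0.9722 bits
C = 1 - 0.9722 = 0.0278 bits per symbol

This means we can reliably transmit up to 0.0278 bits of information per channel use.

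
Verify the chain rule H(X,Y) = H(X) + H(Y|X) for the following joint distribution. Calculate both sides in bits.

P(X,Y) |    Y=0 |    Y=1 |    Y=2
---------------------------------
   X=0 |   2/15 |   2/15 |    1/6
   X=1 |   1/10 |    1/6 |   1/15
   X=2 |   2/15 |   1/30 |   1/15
H(X,Y) = 3.0411, H(X) = 1.5410, H(Y|X) = 1.5001 (all in bits)

Chain rule: H(X,Y) = H(X) + H(Y|X)

Left side — joint entropy directly:
H(X,Y) = -Σ p(x,y) log p(x,y) = 3.0411 bits

Right side — compute H(Y|X) from the conditional distributions:
P(X) = (13/30, 1/3, 7/30), so H(X) = 1.5410 bits
H(Y|X) = Σ_x P(X=x) · H(Y|X=x):
  P(Y|X=0) = (4/13, 4/13, 5/13), H(Y|X=0) = 1.5766, weight P(X=0) = 13/30
  P(Y|X=1) = (3/10, 1/2, 1/5), H(Y|X=1) = 1.4855, weight P(X=1) = 1/3
  P(Y|X=2) = (4/7, 1/7, 2/7), H(Y|X=2) = 1.3788, weight P(X=2) = 7/30
H(Y|X) = 1.5001 bits

H(X) + H(Y|X) = 1.5410 + 1.5001 = 3.0411 bits

Both sides equal 3.0411 bits. ✓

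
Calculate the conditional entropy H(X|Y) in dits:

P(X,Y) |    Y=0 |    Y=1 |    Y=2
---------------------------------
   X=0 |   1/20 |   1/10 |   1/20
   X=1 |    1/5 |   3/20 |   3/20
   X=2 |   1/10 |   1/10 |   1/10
0.4411 dits

Using the chain rule: H(X|Y) = H(X,Y) - H(Y)

First, compute H(X,Y) = 0.9171 dits

Marginal P(Y) = (7/20, 7/20, 3/10)
H(Y) = 0.4760 dits

H(X|Y) = H(X,Y) - H(Y) = 0.9171 - 0.4760 = 0.4411 dits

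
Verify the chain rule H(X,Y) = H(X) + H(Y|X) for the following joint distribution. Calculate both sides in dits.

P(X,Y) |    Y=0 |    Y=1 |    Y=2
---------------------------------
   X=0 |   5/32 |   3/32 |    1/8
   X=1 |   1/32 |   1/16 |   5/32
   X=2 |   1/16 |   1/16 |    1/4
H(X,Y) = 0.8845, H(X) = 0.4700, H(Y|X) = 0.4145 (all in dits)

Chain rule: H(X,Y) = H(X) + H(Y|X)

Left side — joint entropy directly:
H(X,Y) = -Σ p(x,y) log p(x,y) = 0.8845 dits

Right side — compute H(Y|X) from the conditional distributions:
P(X) = (3/8, 1/4, 3/8), so H(X) = 0.4700 dits
H(Y|X) = Σ_x P(X=x) · H(Y|X=x):
  P(Y|X=0) = (5/12, 1/4, 1/3), H(Y|X=0) = 0.4680, weight P(X=0) = 3/8
  P(Y|X=1) = (1/8, 1/4, 5/8), H(Y|X=1) = 0.3910, weight P(X=1) = 1/4
  P(Y|X=2) = (1/6, 1/6, 2/3), H(Y|X=2) = 0.3768, weight P(X=2) = 3/8
H(Y|X) = 0.4145 dits

H(X) + H(Y|X) = 0.4700 + 0.4145 = 0.8845 dits

Both sides equal 0.8845 dits. ✓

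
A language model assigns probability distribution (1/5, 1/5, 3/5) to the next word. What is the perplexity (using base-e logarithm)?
2.5864

Perplexity is e^H (or exp(H) for natural log).

First, H = -Σ p log p = 0.9503 nats
Perplexity = e^0.9503 = 2.5864

Interpretation: The model's uncertainty is equivalent to choosing uniformly among 2.6 options.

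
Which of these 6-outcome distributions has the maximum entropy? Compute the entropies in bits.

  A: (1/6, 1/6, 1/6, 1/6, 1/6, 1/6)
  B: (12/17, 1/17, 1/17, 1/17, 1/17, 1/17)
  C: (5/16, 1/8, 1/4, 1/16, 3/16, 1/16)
A

For a discrete distribution over n outcomes, entropy is maximized by the uniform distribution.

Computing entropies:
H(A) = 2.5850 bits
H(B) = 1.5569 bits
H(C) = 2.3522 bits

The uniform distribution (where all probabilities equal 1/6) achieves the maximum entropy of log_2(6) = 2.5850 bits.

Distribution A has the highest entropy.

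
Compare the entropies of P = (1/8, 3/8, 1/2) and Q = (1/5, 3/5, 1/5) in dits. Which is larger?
P

Computing entropies in dits:
H(P) = 0.4231
H(Q) = 0.4127

Distribution P has higher entropy.

Intuition: The distribution closer to uniform (more spread out) has higher entropy.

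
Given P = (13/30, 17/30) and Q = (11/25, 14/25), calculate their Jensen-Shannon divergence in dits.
0.0000 dits

Jensen-Shannon divergence is:
JSD(P||Q) = 0.5 × D_KL(P||M) + 0.5 × D_KL(Q||M)
where M = 0.5 × (P + Q) is the mixture distribution.

M = 0.5 × (13/30, 17/30) + 0.5 × (11/25, 14/25) = (0.436667, 0.563333)

D_KL(P||M) = 0.0000 dits
D_KL(Q||M) = 0.0000 dits

JSD(P||Q) = 0.5 × 0.0000 + 0.5 × 0.0000 = 0.0000 dits

Unlike KL divergence, JSD is symmetric and bounded: 0 ≤ JSD ≤ log(2).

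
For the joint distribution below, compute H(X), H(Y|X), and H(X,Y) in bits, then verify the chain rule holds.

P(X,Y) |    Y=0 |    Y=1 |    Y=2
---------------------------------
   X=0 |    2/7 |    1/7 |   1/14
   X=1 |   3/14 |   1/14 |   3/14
H(X,Y) = 2.4138, H(X) = 1.0000, H(Y|X) = 1.4138 (all in bits)

Chain rule: H(X,Y) = H(X) + H(Y|X)

Left side — joint entropy directly:
H(X,Y) = -Σ p(x,y) log p(x,y) = 2.4138 bits

Right side — compute H(Y|X) from the conditional distributions:
P(X) = (1/2, 1/2), so H(X) = 1.0000 bits
H(Y|X) = Σ_x P(X=x) · H(Y|X=x):
  P(Y|X=0) = (4/7, 2/7, 1/7), H(Y|X=0) = 1.3788, weight P(X=0) = 1/2
  P(Y|X=1) = (3/7, 1/7, 3/7), H(Y|X=1) = 1.4488, weight P(X=1) = 1/2
H(Y|X) = 1.4138 bits

H(X) + H(Y|X) = 1.0000 + 1.4138 = 2.4138 bits

Both sides equal 2.4138 bits. ✓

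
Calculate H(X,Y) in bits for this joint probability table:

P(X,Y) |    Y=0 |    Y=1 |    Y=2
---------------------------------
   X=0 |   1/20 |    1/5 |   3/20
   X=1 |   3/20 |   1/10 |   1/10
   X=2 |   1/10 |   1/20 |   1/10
3.0464 bits

Joint entropy is H(X,Y) = -Σ_{x,y} p(x,y) log p(x,y).

Summing over all non-zero entries:
H(X,Y) = -[1/20·log_2(1/20) + 1/5·log_2(1/5) + 3/20·log_2(3/20) + 3/20·log_2(3/20) + 1/10·log_2(1/10) + 1/10·log_2(1/10) + 1/10·log_2(1/10) + 1/20·log_2(1/20) + 1/10·log_2(1/10)]
H(X,Y) = 3.0464 bits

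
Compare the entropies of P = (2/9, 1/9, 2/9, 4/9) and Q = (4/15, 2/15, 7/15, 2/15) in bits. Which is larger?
P

Computing entropies in bits:
H(P) = 1.8366
H(Q) = 1.7968

Distribution P has higher entropy.

Intuition: The distribution closer to uniform (more spread out) has higher entropy.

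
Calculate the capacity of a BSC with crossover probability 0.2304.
0.2213 bits

For a binary symmetric channel (BSC) with error probability p:
Capacity C = 1 - H(p) bits per symbol

where H(p) = -p log₂(p) - (1-p) log₂(1-p) is the binary entropy function.

H(0.2304) = 0.7787 bits
C = 1 - 0.7787 = 0.2213 bits per symbol

This means we can reliably transmit up to 0.2213 bits of information per channel use.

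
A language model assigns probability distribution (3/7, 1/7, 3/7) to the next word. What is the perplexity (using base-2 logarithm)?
2.7298

Perplexity is 2^H (or exp(H) for natural log).

First, H = -Σ p log p = 1.4488 bits
Perplexity = 2^1.4488 = 2.7298

Interpretation: The model's uncertainty is equivalent to choosing uniformly among 2.7 options.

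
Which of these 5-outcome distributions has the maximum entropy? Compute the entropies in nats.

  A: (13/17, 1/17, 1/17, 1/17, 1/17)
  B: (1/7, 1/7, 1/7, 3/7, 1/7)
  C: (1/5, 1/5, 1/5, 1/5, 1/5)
C

For a discrete distribution over n outcomes, entropy is maximized by the uniform distribution.

Computing entropies:
H(A) = 0.8718 nats
H(B) = 1.4751 nats
H(C) = 1.6094 nats

The uniform distribution (where all probabilities equal 1/5) achieves the maximum entropy of log_e(5) = 1.6094 nats.

Distribution C has the highest entropy.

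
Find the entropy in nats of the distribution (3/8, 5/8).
0.6616 nats

Shannon entropy is H(X) = -Σ p(x) log p(x).

For P = (3/8, 5/8):
H = -3/8 × log_e(3/8) -5/8 × log_e(5/8)
H = 0.6616 nats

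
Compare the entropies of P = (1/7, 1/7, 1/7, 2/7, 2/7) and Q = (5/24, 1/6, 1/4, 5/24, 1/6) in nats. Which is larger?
Q

Computing entropies in nats:
H(P) = 1.5498
H(Q) = 1.5974

Distribution Q has higher entropy.

Intuition: The distribution closer to uniform (more spread out) has higher entropy.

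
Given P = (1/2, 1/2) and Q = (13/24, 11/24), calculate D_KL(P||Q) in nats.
0.0035 nats

KL divergence: D_KL(P||Q) = Σ p(x) log(p(x)/q(x))

Computing term by term:
  x=0: 1/2 × log_e[(1/2)/(13/24)] = 1/2 × -0.0800 = -0.0400
  x=1: 1/2 × log_e[(1/2)/(11/24)] = 1/2 × 0.0870 = 0.0435

D_KL(P||Q) = 0.0035 nats

Note: KL divergence is always non-negative and equals 0 iff P = Q.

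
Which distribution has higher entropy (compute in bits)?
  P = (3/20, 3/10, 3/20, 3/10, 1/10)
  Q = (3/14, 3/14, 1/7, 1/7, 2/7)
Q

Computing entropies in bits:
H(P) = 2.1955
H(Q) = 2.2709

Distribution Q has higher entropy.

Intuition: The distribution closer to uniform (more spread out) has higher entropy.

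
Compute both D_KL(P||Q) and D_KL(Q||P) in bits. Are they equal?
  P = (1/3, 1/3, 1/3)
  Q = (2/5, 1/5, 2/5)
D_KL(P||Q) = 0.0703, D_KL(Q||P) = 0.0630

KL divergence is not symmetric: D_KL(P||Q) ≠ D_KL(Q||P) in general.

D_KL(P||Q) = 0.0703 bits
D_KL(Q||P) = 0.0630 bits

No, they are not equal!

This asymmetry is why KL divergence is not a true distance metric.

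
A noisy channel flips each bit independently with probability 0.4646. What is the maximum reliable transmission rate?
0.0036 bits

For a binary symmetric channel (BSC) with error probability p:
Capacity C = 1 - H(p) bits per symbol

where H(p) = -p log₂(p) - (1-p) log₂(1-p) is the binary entropy function.

H(0.4646) = 0.9964 bits
C = 1 - 0.9964 = 0.0036 bits per symbol

This means we can reliably transmit up to 0.0036 bits of information per channel use.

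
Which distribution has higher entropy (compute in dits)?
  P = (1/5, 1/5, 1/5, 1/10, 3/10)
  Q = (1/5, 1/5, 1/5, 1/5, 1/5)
Q

Computing entropies in dits:
H(P) = 0.6762
H(Q) = 0.6990

Distribution Q has higher entropy.

Intuition: The distribution closer to uniform (more spread out) has higher entropy.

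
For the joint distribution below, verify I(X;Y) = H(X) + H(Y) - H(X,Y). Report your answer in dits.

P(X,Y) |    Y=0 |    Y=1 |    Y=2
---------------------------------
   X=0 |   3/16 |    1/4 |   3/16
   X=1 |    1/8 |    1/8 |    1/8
I(X;Y) = 0.0010 dits

Mutual information has multiple equivalent forms:
- I(X;Y) = H(X) - H(X|Y)
- I(X;Y) = H(Y) - H(Y|X)
- I(X;Y) = H(X) + H(Y) - H(X,Y)

Computing all quantities:
H(X) = 0.2873, H(Y) = 0.4755, H(X,Y) = 0.7618
H(X|Y) = 0.2863, H(Y|X) = 0.4745

Verification:
H(X) - H(X|Y) = 0.2873 - 0.2863 = 0.0010
H(Y) - H(Y|X) = 0.4755 - 0.4745 = 0.0010
H(X) + H(Y) - H(X,Y) = 0.2873 + 0.4755 - 0.7618 = 0.0010

All forms give I(X;Y) = 0.0010 dits. ✓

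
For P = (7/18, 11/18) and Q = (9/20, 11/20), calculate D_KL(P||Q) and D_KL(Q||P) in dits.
D_KL(P||Q) = 0.0033, D_KL(Q||P) = 0.0034

KL divergence is not symmetric: D_KL(P||Q) ≠ D_KL(Q||P) in general.

D_KL(P||Q) = 0.0033 dits
D_KL(Q||P) = 0.0034 dits

No, they are not equal!

This asymmetry is why KL divergence is not a true distance metric.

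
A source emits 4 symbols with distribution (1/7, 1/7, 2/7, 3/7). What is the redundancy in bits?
0.1576 bits

Redundancy measures how far a source is from maximum entropy:
R = H_max - H(X)

Maximum entropy for 4 symbols: H_max = log_2(4) = 2.0000 bits
Actual entropy: H(X) = 1.8424 bits
Redundancy: R = 2.0000 - 1.8424 = 0.1576 bits

This redundancy represents potential for compression: the source could be compressed by 0.1576 bits per symbol.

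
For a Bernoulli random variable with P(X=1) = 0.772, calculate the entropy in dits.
0.2332 dits

The binary entropy function is:
H(p) = -p log(p) - (1-p) log(1-p)

H(0.772) = -0.772 × log_10(0.772) - 0.228 × log_10(0.228)
H(0.772) = 0.2332 dits

Note: Binary entropy is maximized at p=0.5 (H=1 bit) and minimized at p=0 or p=1 (H=0).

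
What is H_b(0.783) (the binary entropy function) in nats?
0.5231 nats

The binary entropy function is:
H(p) = -p log(p) - (1-p) log(1-p)

H(0.783) = -0.783 × log_e(0.783) - 0.217 × log_e(0.217)
H(0.783) = 0.5231 nats

Note: Binary entropy is maximized at p=0.5 (H=1 bit) and minimized at p=0 or p=1 (H=0).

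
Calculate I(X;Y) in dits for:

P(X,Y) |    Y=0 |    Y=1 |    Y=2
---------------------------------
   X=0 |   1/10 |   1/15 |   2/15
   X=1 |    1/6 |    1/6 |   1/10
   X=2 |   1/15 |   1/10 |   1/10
0.0116 dits

Mutual information: I(X;Y) = H(X) + H(Y) - H(X,Y)

Marginals:
P(X) = (3/10, 13/30, 4/15), H(X) = 0.4673 dits
P(Y) = (1/3, 1/3, 1/3), H(Y) = 0.4771 dits

Joint entropy: H(X,Y) = 0.9329 dits

I(X;Y) = 0.4673 + 0.4771 - 0.9329 = 0.0116 dits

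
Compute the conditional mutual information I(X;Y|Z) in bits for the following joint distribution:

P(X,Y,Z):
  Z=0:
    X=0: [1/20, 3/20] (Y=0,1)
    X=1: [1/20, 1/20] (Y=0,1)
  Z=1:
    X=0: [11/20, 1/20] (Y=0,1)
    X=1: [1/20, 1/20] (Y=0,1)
0.0791 bits

Conditional mutual information: I(X;Y|Z) = H(X|Z) + H(Y|Z) - H(X,Y|Z)

H(Z) = 0.8813
H(X,Z) = 1.5710 → H(X|Z) = 0.6897
H(Y,Z) = 1.5710 → H(Y|Z) = 0.6897
H(X,Y,Z) = 2.1815 → H(X,Y|Z) = 1.3002

I(X;Y|Z) = 0.6897 + 0.6897 - 1.3002 = 0.0791 bits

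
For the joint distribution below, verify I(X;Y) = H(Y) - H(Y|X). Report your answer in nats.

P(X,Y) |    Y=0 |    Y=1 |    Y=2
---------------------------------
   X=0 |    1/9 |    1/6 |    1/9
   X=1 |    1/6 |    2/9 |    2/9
I(X;Y) = 0.0036 nats

Mutual information has multiple equivalent forms:
- I(X;Y) = H(X) - H(X|Y)
- I(X;Y) = H(Y) - H(Y|X)
- I(X;Y) = H(X) + H(Y) - H(X,Y)

Computing all quantities:
H(X) = 0.6682, H(Y) = 1.0893, H(X,Y) = 1.7540
H(X|Y) = 0.6647, H(Y|X) = 1.0858

Verification:
H(X) - H(X|Y) = 0.6682 - 0.6647 = 0.0036
H(Y) - H(Y|X) = 1.0893 - 1.0858 = 0.0036
H(X) + H(Y) - H(X,Y) = 0.6682 + 1.0893 - 1.7540 = 0.0036

All forms give I(X;Y) = 0.0036 nats. ✓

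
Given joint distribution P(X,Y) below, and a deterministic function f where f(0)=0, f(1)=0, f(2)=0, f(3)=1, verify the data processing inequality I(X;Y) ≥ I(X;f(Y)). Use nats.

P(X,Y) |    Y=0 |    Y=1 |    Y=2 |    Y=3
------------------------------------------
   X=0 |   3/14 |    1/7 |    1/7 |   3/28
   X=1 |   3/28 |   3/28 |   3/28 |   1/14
I(X;Y) = 0.0038, I(X;f(Y)) = 0.0000, inequality holds: 0.0038 ≥ 0.0000

Data Processing Inequality: For any Markov chain X → Y → Z, we have I(X;Y) ≥ I(X;Z).

Here Z = f(Y) is a deterministic function of Y, forming X → Y → Z.

Original I(X;Y) = 0.0038 nats

After applying f:
P(X,Z) where Z=f(Y):
- P(X,Z=0) = P(X,Y=0) + P(X,Y=1) + P(X,Y=2)
- P(X,Z=1) = P(X,Y=3)

I(X;Z) = I(X;f(Y)) = 0.0000 nats

Verification: 0.0038 ≥ 0.0000 ✓

Information cannot be created by processing; the function f can only lose information about X.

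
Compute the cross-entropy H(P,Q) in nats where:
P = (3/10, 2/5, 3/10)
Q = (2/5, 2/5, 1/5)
1.1242 nats

Cross-entropy: H(P,Q) = -Σ p(x) log q(x)

Alternatively: H(P,Q) = H(P) + D_KL(P||Q)
H(P) = 1.0889 nats
D_KL(P||Q) = 0.0353 nats

H(P,Q) = 1.0889 + 0.0353 = 1.1242 nats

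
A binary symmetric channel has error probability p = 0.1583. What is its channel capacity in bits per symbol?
0.3698 bits

For a binary symmetric channel (BSC) with error probability p:
Capacity C = 1 - H(p) bits per symbol

where H(p) = -p log₂(p) - (1-p) log₂(1-p) is the binary entropy function.

H(0.1583) = 0.6302 bits
C = 1 - 0.6302 = 0.3698 bits per symbol

This means we can reliably transmit up to 0.3698 bits of information per channel use.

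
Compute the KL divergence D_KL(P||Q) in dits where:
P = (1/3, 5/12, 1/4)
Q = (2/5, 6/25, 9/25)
0.0338 dits

KL divergence: D_KL(P||Q) = Σ p(x) log(p(x)/q(x))

Computing term by term:
  x=0: 1/3 × log_10[(1/3)/(2/5)] = 1/3 × -0.0792 = -0.0264
  x=1: 5/12 × log_10[(5/12)/(6/25)] = 5/12 × 0.2396 = 0.0998
  x=2: 1/4 × log_10[(1/4)/(9/25)] = 1/4 × -0.1584 = -0.0396

D_KL(P||Q) = 0.0338 dits

Note: KL divergence is always non-negative and equals 0 iff P = Q.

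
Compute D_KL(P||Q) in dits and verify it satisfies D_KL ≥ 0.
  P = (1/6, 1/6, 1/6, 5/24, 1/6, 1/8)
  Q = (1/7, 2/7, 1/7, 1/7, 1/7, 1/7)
0.0213 dits

KL divergence satisfies the Gibbs inequality: D_KL(P||Q) ≥ 0 for all distributions P, Q.

D_KL(P||Q) = Σ p(x) log(p(x)/q(x))
Term by term:
  x=0: 1/6 × log_10[(1/6)/(1/7)] = 0.0112
  x=1: 1/6 × log_10[(1/6)/(2/7)] = -0.0390
  x=2: 1/6 × log_10[(1/6)/(1/7)] = 0.0112
  x=3: 5/24 × log_10[(5/24)/(1/7)] = 0.0341
  x=4: 1/6 × log_10[(1/6)/(1/7)] = 0.0112
  x=5: 1/8 × log_10[(1/8)/(1/7)] = -0.0072
D_KL(P||Q) = 0.0213 dits

D_KL(P||Q) = 0.0213 ≥ 0 ✓

This non-negativity is a fundamental property: relative entropy cannot be negative because it measures how different Q is from P.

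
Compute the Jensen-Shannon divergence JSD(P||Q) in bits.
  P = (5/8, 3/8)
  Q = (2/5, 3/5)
0.0369 bits

Jensen-Shannon divergence is:
JSD(P||Q) = 0.5 × D_KL(P||M) + 0.5 × D_KL(Q||M)
where M = 0.5 × (P + Q) is the mixture distribution.

M = 0.5 × (5/8, 3/8) + 0.5 × (2/5, 3/5) = (0.5125, 0.4875)

D_KL(P||M) = 0.0370 bits
D_KL(Q||M) = 0.0367 bits

JSD(P||Q) = 0.5 × 0.0370 + 0.5 × 0.0367 = 0.0369 bits

Unlike KL divergence, JSD is symmetric and bounded: 0 ≤ JSD ≤ log(2).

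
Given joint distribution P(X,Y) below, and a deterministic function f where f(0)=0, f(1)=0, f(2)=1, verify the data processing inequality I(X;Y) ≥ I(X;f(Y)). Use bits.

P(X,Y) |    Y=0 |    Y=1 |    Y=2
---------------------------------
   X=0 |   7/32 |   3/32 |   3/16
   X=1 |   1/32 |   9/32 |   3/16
I(X;Y) = 0.1849, I(X;f(Y)) = 0.0000, inequality holds: 0.1849 ≥ 0.0000

Data Processing Inequality: For any Markov chain X → Y → Z, we have I(X;Y) ≥ I(X;Z).

Here Z = f(Y) is a deterministic function of Y, forming X → Y → Z.

Original I(X;Y) = 0.1849 bits

After applying f:
P(X,Z) where Z=f(Y):
- P(X,Z=0) = P(X,Y=0) + P(X,Y=1)
- P(X,Z=1) = P(X,Y=2)

I(X;Z) = I(X;f(Y)) = 0.0000 bits

Verification: 0.1849 ≥ 0.0000 ✓

Information cannot be created by processing; the function f can only lose information about X.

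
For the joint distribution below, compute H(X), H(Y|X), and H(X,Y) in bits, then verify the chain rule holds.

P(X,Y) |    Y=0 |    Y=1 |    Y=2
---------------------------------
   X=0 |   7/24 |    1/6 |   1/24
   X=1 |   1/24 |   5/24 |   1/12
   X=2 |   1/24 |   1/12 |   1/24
H(X,Y) = 2.7824, H(X) = 1.4591, H(Y|X) = 1.3233 (all in bits)

Chain rule: H(X,Y) = H(X) + H(Y|X)

Left side — joint entropy directly:
H(X,Y) = -Σ p(x,y) log p(x,y) = 2.7824 bits

Right side — compute H(Y|X) from the conditional distributions:
P(X) = (1/2, 1/3, 1/6), so H(X) = 1.4591 bits
H(Y|X) = Σ_x P(X=x) · H(Y|X=x):
  P(Y|X=0) = (7/12, 1/3, 1/12), H(Y|X=0) = 1.2807, weight P(X=0) = 1/2
  P(Y|X=1) = (1/8, 5/8, 1/4), H(Y|X=1) = 1.2988, weight P(X=1) = 1/3
  P(Y|X=2) = (1/4, 1/2, 1/4), H(Y|X=2) = 1.5000, weight P(X=2) = 1/6
H(Y|X) = 1.3233 bits

H(X) + H(Y|X) = 1.4591 + 1.3233 = 2.7824 bits

Both sides equal 2.7824 bits. ✓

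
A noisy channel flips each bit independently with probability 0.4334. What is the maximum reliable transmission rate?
0.0128 bits

For a binary symmetric channel (BSC) with error probability p:
Capacity C = 1 - H(p) bits per symbol

where H(p) = -p log₂(p) - (1-p) log₂(1-p) is the binary entropy function.

H(0.4334) = 0.9872 bits
C = 1 - 0.9872 = 0.0128 bits per symbol

This means we can reliably transmit up to 0.0128 bits of information per channel use.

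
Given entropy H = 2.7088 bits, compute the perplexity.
6.5378

Perplexity is 2^H (or exp(H) for natural log).

H = 2.7088 bits
Perplexity = 2^2.7088 = 6.5378

Interpretation: The model's uncertainty is equivalent to choosing uniformly among 6.5 options.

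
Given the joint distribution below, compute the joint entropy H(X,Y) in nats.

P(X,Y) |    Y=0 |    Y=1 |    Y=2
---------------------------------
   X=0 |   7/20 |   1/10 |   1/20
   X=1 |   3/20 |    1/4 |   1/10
1.6089 nats

Joint entropy is H(X,Y) = -Σ_{x,y} p(x,y) log p(x,y).

Summing over all non-zero entries:
H(X,Y) = -[7/20·log_e(7/20) + 1/10·log_e(1/10) + 1/20·log_e(1/20) + 3/20·log_e(3/20) + 1/4·log_e(1/4) + 1/10·log_e(1/10)]
H(X,Y) = 1.6089 nats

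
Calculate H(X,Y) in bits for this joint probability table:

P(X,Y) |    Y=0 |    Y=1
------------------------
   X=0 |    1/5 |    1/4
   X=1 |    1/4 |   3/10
1.9855 bits

Joint entropy is H(X,Y) = -Σ_{x,y} p(x,y) log p(x,y).

Summing over all non-zero entries:
H(X,Y) = -[1/5·log_2(1/5) + 1/4·log_2(1/4) + 1/4·log_2(1/4) + 3/10·log_2(3/10)]
H(X,Y) = 1.9855 bits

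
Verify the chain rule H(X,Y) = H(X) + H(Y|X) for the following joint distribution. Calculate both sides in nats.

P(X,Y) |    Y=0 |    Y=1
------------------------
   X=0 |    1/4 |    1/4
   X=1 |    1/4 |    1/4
H(X,Y) = 1.3863, H(X) = 0.6931, H(Y|X) = 0.6931 (all in nats)

Chain rule: H(X,Y) = H(X) + H(Y|X)

Left side — joint entropy directly:
H(X,Y) = -Σ p(x,y) log p(x,y) = 1.3863 nats

Right side — compute H(Y|X) from the conditional distributions:
P(X) = (1/2, 1/2), so H(X) = 0.6931 nats
H(Y|X) = Σ_x P(X=x) · H(Y|X=x):
  P(Y|X=0) = (1/2, 1/2), H(Y|X=0) = 0.6931, weight P(X=0) = 1/2
  P(Y|X=1) = (1/2, 1/2), H(Y|X=1) = 0.6931, weight P(X=1) = 1/2
H(Y|X) = 0.6931 nats

H(X) + H(Y|X) = 0.6931 + 0.6931 = 1.3863 nats

Both sides equal 1.3863 nats. ✓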